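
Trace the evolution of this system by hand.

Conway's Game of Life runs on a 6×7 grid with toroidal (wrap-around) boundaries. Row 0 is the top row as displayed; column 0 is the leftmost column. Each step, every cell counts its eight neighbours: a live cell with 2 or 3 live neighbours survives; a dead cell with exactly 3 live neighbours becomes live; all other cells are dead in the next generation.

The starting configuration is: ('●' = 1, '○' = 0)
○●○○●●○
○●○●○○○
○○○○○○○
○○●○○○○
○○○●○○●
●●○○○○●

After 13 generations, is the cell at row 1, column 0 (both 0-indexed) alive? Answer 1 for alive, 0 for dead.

0

t=0: ○●○○●●○
○●○●○○○
○○○○○○○
○○●○○○○
○○○●○○●
●●○○○○●
t=1: ○●○○●●●
○○●○●○○
○○●○○○○
○○○○○○○
○●●○○○●
○●●○●○●
t=2: ○●○○●○●
○●●○●○○
○○○●○○○
○●●○○○○
○●●●○●○
○○○○●○●
t=3: ○●●○●○○
●●●○●●○
○○○●○○○
○●○○●○○
●●○●●●○
○●○○●○●
t=4: ○○○○●○●
●○○○●●○
●○○●○●○
●●○○○●○
○●○●○○●
○○○○○○●
t=5: ●○○○●○●
●○○●○○○
●○○○○●○
○●○○○●○
○●●○○●●
○○○○○○●
t=6: ●○○○○●●
●●○○●●○
●●○○●○○
○●●○●●○
○●●○○●●
○●○○○○○
t=7: ○○○○●●○
○○○○●○○
○○○○○○○
○○○○●○○
○○○●●●●
○●●○○○○
t=8: ○○○●●●○
○○○○●●○
○○○○○○○
○○○●●○○
○○●●●●○
○○●○○○●
t=9: ○○○●○○●
○○○●○●○
○○○●○●○
○○●○○●○
○○●○○●○
○○●○○○●
t=10: ○○●●●●●
○○●●○●●
○○●●○●●
○○●●○●●
○●●●○●●
○○●●○●●
t=11: ●●○○○○○
●●○○○○○
●●○○○○○
○○○○○○○
○●○○○○○
○○○○○○○
t=12: ●●○○○○○
○○●○○○●
●●○○○○○
●●○○○○○
○○○○○○○
●●○○○○○
t=13: ○○●○○○●
○○●○○○●
○○●○○○●
●●○○○○○
○○○○○○○
●●○○○○○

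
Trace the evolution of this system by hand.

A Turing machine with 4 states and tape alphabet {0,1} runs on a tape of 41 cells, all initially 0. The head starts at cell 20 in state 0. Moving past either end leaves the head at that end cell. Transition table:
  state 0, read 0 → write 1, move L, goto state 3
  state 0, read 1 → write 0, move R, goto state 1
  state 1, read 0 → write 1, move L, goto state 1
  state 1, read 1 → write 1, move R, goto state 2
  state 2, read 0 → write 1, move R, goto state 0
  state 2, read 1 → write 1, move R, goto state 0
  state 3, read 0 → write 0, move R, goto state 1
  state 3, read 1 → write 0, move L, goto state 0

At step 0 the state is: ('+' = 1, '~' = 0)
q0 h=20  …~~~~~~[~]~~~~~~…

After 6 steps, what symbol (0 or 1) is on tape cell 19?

step 0: q0 h=20  …~~~~~~[~]~~~~~~…
step 1: q3 h=19  …~~~~~~[~]+~~~~~…
step 2: q1 h=20  …~~~~~~[+]~~~~~~…
step 3: q2 h=21  …~~~~~+[~]~~~~~~…
step 4: q0 h=22  …~~~~++[~]~~~~~~…
step 5: q3 h=21  …~~~~~+[+]+~~~~~…
step 6: q0 h=20  …~~~~~~[+]~+~~~~…

0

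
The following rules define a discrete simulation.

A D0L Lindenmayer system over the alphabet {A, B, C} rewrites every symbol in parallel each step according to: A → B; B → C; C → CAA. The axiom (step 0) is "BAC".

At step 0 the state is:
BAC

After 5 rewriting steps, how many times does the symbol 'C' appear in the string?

[0] BAC
[1] CBCAA
[2] CAACCAABB
[3] CAABBCAACAABBCC
[4] CAABBCCCAABBCAABBCCCAACAA
[5] CAABBCCCAACAACAABBCCCAABBCCCAACAACAABBCAABB

15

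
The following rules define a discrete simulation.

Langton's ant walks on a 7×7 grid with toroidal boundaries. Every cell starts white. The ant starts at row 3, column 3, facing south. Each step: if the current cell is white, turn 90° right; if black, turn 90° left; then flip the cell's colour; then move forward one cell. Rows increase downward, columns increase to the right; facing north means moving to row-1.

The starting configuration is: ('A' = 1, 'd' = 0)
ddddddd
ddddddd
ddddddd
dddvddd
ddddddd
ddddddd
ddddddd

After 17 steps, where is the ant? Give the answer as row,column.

3,4

gen 0: ddddddd
ddddddd
ddddddd
dddvddd
ddddddd
ddddddd
ddddddd
gen 1: ddddddd
ddddddd
ddddddd
dd<Addd
ddddddd
ddddddd
ddddddd
gen 2: ddddddd
ddddddd
dd^dddd
ddAAddd
ddddddd
ddddddd
ddddddd
gen 3: ddddddd
ddddddd
ddA>ddd
ddAAddd
ddddddd
ddddddd
ddddddd
gen 4: ddddddd
ddddddd
ddAAddd
ddAvddd
ddddddd
ddddddd
ddddddd
gen 5: ddddddd
ddddddd
ddAAddd
ddAd>dd
ddddddd
ddddddd
ddddddd
gen 6: ddddddd
ddddddd
ddAAddd
ddAdAdd
ddddvdd
ddddddd
ddddddd
gen 7: ddddddd
ddddddd
ddAAddd
ddAdAdd
ddd<Add
ddddddd
ddddddd
gen 8: ddddddd
ddddddd
ddAAddd
ddA^Add
dddAAdd
ddddddd
ddddddd
gen 9: ddddddd
ddddddd
ddAAddd
ddAA>dd
dddAAdd
ddddddd
ddddddd
gen 10: ddddddd
ddddddd
ddAA^dd
ddAAddd
dddAAdd
ddddddd
ddddddd
gen 11: ddddddd
ddddddd
ddAAA>d
ddAAddd
dddAAdd
ddddddd
ddddddd
gen 12: ddddddd
ddddddd
ddAAAAd
ddAAdvd
dddAAdd
ddddddd
ddddddd
gen 13: ddddddd
ddddddd
ddAAAAd
ddAA<Ad
dddAAdd
ddddddd
ddddddd
gen 14: ddddddd
ddddddd
ddAA^Ad
ddAAAAd
dddAAdd
ddddddd
ddddddd
gen 15: ddddddd
ddddddd
ddA<dAd
ddAAAAd
dddAAdd
ddddddd
ddddddd
gen 16: ddddddd
ddddddd
ddAddAd
ddAvAAd
dddAAdd
ddddddd
ddddddd
gen 17: ddddddd
ddddddd
ddAddAd
ddAd>Ad
dddAAdd
ddddddd
ddddddd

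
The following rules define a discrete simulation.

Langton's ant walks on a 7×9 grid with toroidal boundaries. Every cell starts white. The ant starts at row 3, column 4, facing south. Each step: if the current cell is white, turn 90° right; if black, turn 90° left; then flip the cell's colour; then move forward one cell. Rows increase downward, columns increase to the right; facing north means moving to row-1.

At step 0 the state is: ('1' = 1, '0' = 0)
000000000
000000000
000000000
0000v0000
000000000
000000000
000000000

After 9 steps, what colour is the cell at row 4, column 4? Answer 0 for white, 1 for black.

1

[0] 000000000
000000000
000000000
0000v0000
000000000
000000000
000000000
[1] 000000000
000000000
000000000
000<10000
000000000
000000000
000000000
[2] 000000000
000000000
000^00000
000110000
000000000
000000000
000000000
[3] 000000000
000000000
0001>0000
000110000
000000000
000000000
000000000
[4] 000000000
000000000
000110000
0001v0000
000000000
000000000
000000000
[5] 000000000
000000000
000110000
00010>000
000000000
000000000
000000000
[6] 000000000
000000000
000110000
000101000
00000v000
000000000
000000000
[7] 000000000
000000000
000110000
000101000
0000<1000
000000000
000000000
[8] 000000000
000000000
000110000
0001^1000
000011000
000000000
000000000
[9] 000000000
000000000
000110000
00011>000
000011000
000000000
000000000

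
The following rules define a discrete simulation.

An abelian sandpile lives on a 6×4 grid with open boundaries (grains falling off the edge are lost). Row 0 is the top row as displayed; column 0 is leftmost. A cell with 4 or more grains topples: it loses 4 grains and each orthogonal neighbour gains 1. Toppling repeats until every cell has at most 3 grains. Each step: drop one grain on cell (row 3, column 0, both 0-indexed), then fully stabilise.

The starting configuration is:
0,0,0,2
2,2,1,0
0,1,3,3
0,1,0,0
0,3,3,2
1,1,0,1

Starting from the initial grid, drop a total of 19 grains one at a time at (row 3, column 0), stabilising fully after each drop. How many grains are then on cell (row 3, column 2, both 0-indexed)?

k=0  0,0,0,2
2,2,1,0
0,1,3,3
0,1,0,0
0,3,3,2
1,1,0,1
k=1  0,0,0,2
2,2,1,0
0,1,3,3
1,1,0,0
0,3,3,2
1,1,0,1
k=2  0,0,0,2
2,2,1,0
0,1,3,3
2,1,0,0
0,3,3,2
1,1,0,1
k=3  0,0,0,2
2,2,1,0
0,1,3,3
3,1,0,0
0,3,3,2
1,1,0,1
k=4  0,0,0,2
2,2,1,0
1,1,3,3
0,2,0,0
1,3,3,2
1,1,0,1
k=5  0,0,0,2
2,2,1,0
1,1,3,3
1,2,0,0
1,3,3,2
1,1,0,1
k=6  0,0,0,2
2,2,1,0
1,1,3,3
2,2,0,0
1,3,3,2
1,1,0,1
k=7  0,0,0,2
2,2,1,0
1,1,3,3
3,2,0,0
1,3,3,2
1,1,0,1
k=8  0,0,0,2
2,2,1,0
2,1,3,3
0,3,0,0
2,3,3,2
1,1,0,1
k=9  0,0,0,2
2,2,1,0
2,1,3,3
1,3,0,0
2,3,3,2
1,1,0,1
k=10  0,0,0,2
2,2,1,0
2,1,3,3
2,3,0,0
2,3,3,2
1,1,0,1
k=11  0,0,0,2
2,2,1,0
2,1,3,3
3,3,0,0
2,3,3,2
1,1,0,1
k=12  0,0,0,2
2,2,1,0
3,2,3,3
2,1,2,0
0,2,0,3
2,2,1,1
k=13  0,0,0,2
2,2,1,0
3,2,3,3
3,1,2,0
0,2,0,3
2,2,1,1
k=14  0,0,0,2
3,2,1,0
0,3,3,3
1,2,2,0
1,2,0,3
2,2,1,1
k=15  0,0,0,2
3,2,1,0
0,3,3,3
2,2,2,0
1,2,0,3
2,2,1,1
k=16  0,0,0,2
3,2,1,0
0,3,3,3
3,2,2,0
1,2,0,3
2,2,1,1
k=17  0,0,0,2
3,2,1,0
1,3,3,3
0,3,2,0
2,2,0,3
2,2,1,1
k=18  0,0,0,2
3,2,1,0
1,3,3,3
1,3,2,0
2,2,0,3
2,2,1,1
k=19  0,0,0,2
3,2,1,0
1,3,3,3
2,3,2,0
2,2,0,3
2,2,1,1

2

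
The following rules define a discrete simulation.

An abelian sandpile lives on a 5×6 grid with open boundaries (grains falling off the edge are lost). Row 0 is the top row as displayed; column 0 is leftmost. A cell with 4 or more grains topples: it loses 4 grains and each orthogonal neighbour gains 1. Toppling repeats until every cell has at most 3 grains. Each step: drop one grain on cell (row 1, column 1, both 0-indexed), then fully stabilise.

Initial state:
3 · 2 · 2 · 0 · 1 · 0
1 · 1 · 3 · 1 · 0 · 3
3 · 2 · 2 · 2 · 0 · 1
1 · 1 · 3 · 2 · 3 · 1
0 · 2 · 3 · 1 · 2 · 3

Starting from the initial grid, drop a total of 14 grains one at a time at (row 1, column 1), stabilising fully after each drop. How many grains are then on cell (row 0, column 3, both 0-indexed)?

1

step 0: 3 · 2 · 2 · 0 · 1 · 0
1 · 1 · 3 · 1 · 0 · 3
3 · 2 · 2 · 2 · 0 · 1
1 · 1 · 3 · 2 · 3 · 1
0 · 2 · 3 · 1 · 2 · 3
step 1: 3 · 2 · 2 · 0 · 1 · 0
1 · 2 · 3 · 1 · 0 · 3
3 · 2 · 2 · 2 · 0 · 1
1 · 1 · 3 · 2 · 3 · 1
0 · 2 · 3 · 1 · 2 · 3
step 2: 3 · 2 · 2 · 0 · 1 · 0
1 · 3 · 3 · 1 · 0 · 3
3 · 2 · 2 · 2 · 0 · 1
1 · 1 · 3 · 2 · 3 · 1
0 · 2 · 3 · 1 · 2 · 3
step 3: 3 · 3 · 3 · 0 · 1 · 0
2 · 1 · 0 · 2 · 0 · 3
3 · 3 · 3 · 2 · 0 · 1
1 · 1 · 3 · 2 · 3 · 1
0 · 2 · 3 · 1 · 2 · 3
step 4: 3 · 3 · 3 · 0 · 1 · 0
2 · 2 · 0 · 2 · 0 · 3
3 · 3 · 3 · 2 · 0 · 1
1 · 1 · 3 · 2 · 3 · 1
0 · 2 · 3 · 1 · 2 · 3
step 5: 3 · 3 · 3 · 0 · 1 · 0
2 · 3 · 0 · 2 · 0 · 3
3 · 3 · 3 · 2 · 0 · 1
1 · 1 · 3 · 2 · 3 · 1
0 · 2 · 3 · 1 · 2 · 3
step 6: 1 · 2 · 0 · 1 · 1 · 0
1 · 3 · 3 · 2 · 0 · 3
1 · 2 · 1 · 3 · 0 · 1
2 · 3 · 1 · 3 · 3 · 1
0 · 3 · 0 · 2 · 2 · 3
step 7: 1 · 3 · 1 · 1 · 1 · 0
2 · 1 · 0 · 3 · 0 · 3
1 · 3 · 2 · 3 · 0 · 1
2 · 3 · 1 · 3 · 3 · 1
0 · 3 · 0 · 2 · 2 · 3
step 8: 1 · 3 · 1 · 1 · 1 · 0
2 · 2 · 0 · 3 · 0 · 3
1 · 3 · 2 · 3 · 0 · 1
2 · 3 · 1 · 3 · 3 · 1
0 · 3 · 0 · 2 · 2 · 3
step 9: 1 · 3 · 1 · 1 · 1 · 0
2 · 3 · 0 · 3 · 0 · 3
1 · 3 · 2 · 3 · 0 · 1
2 · 3 · 1 · 3 · 3 · 1
0 · 3 · 0 · 2 · 2 · 3
step 10: 2 · 0 · 2 · 1 · 1 · 0
3 · 2 · 1 · 3 · 0 · 3
2 · 1 · 3 · 3 · 0 · 1
3 · 1 · 2 · 3 · 3 · 1
1 · 0 · 1 · 2 · 2 · 3
step 11: 2 · 0 · 2 · 1 · 1 · 0
3 · 3 · 1 · 3 · 0 · 3
2 · 1 · 3 · 3 · 0 · 1
3 · 1 · 2 · 3 · 3 · 1
1 · 0 · 1 · 2 · 2 · 3
step 12: 3 · 1 · 2 · 1 · 1 · 0
0 · 1 · 2 · 3 · 0 · 3
3 · 2 · 3 · 3 · 0 · 1
3 · 1 · 2 · 3 · 3 · 1
1 · 0 · 1 · 2 · 2 · 3
step 13: 3 · 1 · 2 · 1 · 1 · 0
0 · 2 · 2 · 3 · 0 · 3
3 · 2 · 3 · 3 · 0 · 1
3 · 1 · 2 · 3 · 3 · 1
1 · 0 · 1 · 2 · 2 · 3
step 14: 3 · 1 · 2 · 1 · 1 · 0
0 · 3 · 2 · 3 · 0 · 3
3 · 2 · 3 · 3 · 0 · 1
3 · 1 · 2 · 3 · 3 · 1
1 · 0 · 1 · 2 · 2 · 3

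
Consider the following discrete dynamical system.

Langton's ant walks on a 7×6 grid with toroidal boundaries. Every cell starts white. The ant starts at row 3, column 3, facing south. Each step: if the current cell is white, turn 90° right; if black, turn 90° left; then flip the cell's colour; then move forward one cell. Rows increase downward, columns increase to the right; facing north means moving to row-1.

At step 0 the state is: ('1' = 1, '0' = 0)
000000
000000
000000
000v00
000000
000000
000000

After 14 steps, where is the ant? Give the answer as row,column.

k=0  000000
000000
000000
000v00
000000
000000
000000
k=1  000000
000000
000000
00<100
000000
000000
000000
k=2  000000
000000
00^000
001100
000000
000000
000000
k=3  000000
000000
001>00
001100
000000
000000
000000
k=4  000000
000000
001100
001v00
000000
000000
000000
k=5  000000
000000
001100
0010>0
000000
000000
000000
k=6  000000
000000
001100
001010
0000v0
000000
000000
k=7  000000
000000
001100
001010
000<10
000000
000000
k=8  000000
000000
001100
001^10
000110
000000
000000
k=9  000000
000000
001100
0011>0
000110
000000
000000
k=10  000000
000000
0011^0
001100
000110
000000
000000
k=11  000000
000000
00111>
001100
000110
000000
000000
k=12  000000
000000
001111
00110v
000110
000000
000000
k=13  000000
000000
001111
0011<1
000110
000000
000000
k=14  000000
000000
0011^1
001111
000110
000000
000000

2,4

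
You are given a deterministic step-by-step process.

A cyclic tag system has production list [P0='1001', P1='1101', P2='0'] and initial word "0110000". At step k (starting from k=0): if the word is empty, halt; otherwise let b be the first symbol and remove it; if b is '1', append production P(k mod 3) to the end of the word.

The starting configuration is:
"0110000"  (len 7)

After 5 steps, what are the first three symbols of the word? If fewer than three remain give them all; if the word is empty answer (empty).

001

step 0: "0110000"  (len 7)
step 1: "110000"  (len 6)
step 2: "100001101"  (len 9)
step 3: "000011010"  (len 9)
step 4: "00011010"  (len 8)
step 5: "0011010"  (len 7)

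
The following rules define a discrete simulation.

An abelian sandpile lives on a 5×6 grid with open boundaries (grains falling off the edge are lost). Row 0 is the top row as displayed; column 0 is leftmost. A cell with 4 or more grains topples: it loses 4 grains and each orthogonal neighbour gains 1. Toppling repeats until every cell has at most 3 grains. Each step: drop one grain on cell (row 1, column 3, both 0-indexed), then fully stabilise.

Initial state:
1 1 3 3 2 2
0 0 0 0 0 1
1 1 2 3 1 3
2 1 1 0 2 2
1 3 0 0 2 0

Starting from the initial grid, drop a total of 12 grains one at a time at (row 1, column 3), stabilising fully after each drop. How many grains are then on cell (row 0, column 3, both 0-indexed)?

k=0  1 1 3 3 2 2
0 0 0 0 0 1
1 1 2 3 1 3
2 1 1 0 2 2
1 3 0 0 2 0
k=1  1 1 3 3 2 2
0 0 0 1 0 1
1 1 2 3 1 3
2 1 1 0 2 2
1 3 0 0 2 0
k=2  1 1 3 3 2 2
0 0 0 2 0 1
1 1 2 3 1 3
2 1 1 0 2 2
1 3 0 0 2 0
k=3  1 1 3 3 2 2
0 0 0 3 0 1
1 1 2 3 1 3
2 1 1 0 2 2
1 3 0 0 2 0
k=4  1 2 0 1 3 2
0 0 2 2 1 1
1 1 3 0 2 3
2 1 1 1 2 2
1 3 0 0 2 0
k=5  1 2 0 1 3 2
0 0 2 3 1 1
1 1 3 0 2 3
2 1 1 1 2 2
1 3 0 0 2 0
k=6  1 2 0 2 3 2
0 0 3 0 2 1
1 1 3 1 2 3
2 1 1 1 2 2
1 3 0 0 2 0
k=7  1 2 0 2 3 2
0 0 3 1 2 1
1 1 3 1 2 3
2 1 1 1 2 2
1 3 0 0 2 0
k=8  1 2 0 2 3 2
0 0 3 2 2 1
1 1 3 1 2 3
2 1 1 1 2 2
1 3 0 0 2 0
k=9  1 2 0 2 3 2
0 0 3 3 2 1
1 1 3 1 2 3
2 1 1 1 2 2
1 3 0 0 2 0
k=10  1 2 1 3 3 2
0 1 1 1 3 1
1 2 0 3 2 3
2 1 2 1 2 2
1 3 0 0 2 0
k=11  1 2 1 3 3 2
0 1 1 2 3 1
1 2 0 3 2 3
2 1 2 1 2 2
1 3 0 0 2 0
k=12  1 2 1 3 3 2
0 1 1 3 3 1
1 2 0 3 2 3
2 1 2 1 2 2
1 3 0 0 2 0

3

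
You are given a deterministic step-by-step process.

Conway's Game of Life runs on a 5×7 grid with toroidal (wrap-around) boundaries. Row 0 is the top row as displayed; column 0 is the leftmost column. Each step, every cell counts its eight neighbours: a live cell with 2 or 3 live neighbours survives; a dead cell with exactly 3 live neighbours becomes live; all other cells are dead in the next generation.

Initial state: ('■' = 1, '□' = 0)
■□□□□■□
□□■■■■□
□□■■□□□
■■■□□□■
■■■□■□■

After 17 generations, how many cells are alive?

k=0  ■□□□□■□
□□■■■■□
□□■■□□□
■■■□□□■
■■■□■□■
k=1  ■□□□□□□
□■■□□■■
■□□□□■■
□□□□□■■
□□■■□□□
k=2  ■□□■□□■
□■□□□■□
□■□□■□□
■□□□■■□
□□□□□□■
k=3  ■□□□□■■
□■■□■■■
■■□□■□■
■□□□■■■
□□□□■□□
k=4  ■■□■□□□
□□■■■□□
□□■□□□□
□■□■■□□
□□□□■□□
k=5  □■□□□□□
□□□□■□□
□■□□□□□
□□■■■□□
■■□□■□□
k=6  ■■□□□□□
□□□□□□□
□□■□■□□
■□■■■□□
■■□□■□□
k=7  ■■□□□□□
□■□□□□□
□■■□■□□
■□■□■■□
□□□□■□■
k=8  ■■□□□□□
□□□□□□□
■□■□■■□
■□■□■□■
□□□■■□■
k=9  ■□□□□□□
■□□□□□■
■□□□■■□
■□■□□□□
□□■■■□■
k=10  ■■□■□■□
■■□□□■□
■□□□□■□
■□■□□□□
■□■■□□■
k=11  □□□■□■□
□□■□□■□
■□□□□□□
■□■■□□□
□□□■■□□
k=12  □□■■□■□
□□□□■□■
□□■■□□■
□■■■■□□
□□□□□□□
k=13  □□□■■■□
□□□□■□■
■■□□□□□
□■□□■□□
□■□□□□□
k=14  □□□■■■□
■□□■■□■
■■□□□■□
□■■□□□□
□□■■□■□
k=15  □□□□□□□
■■■■□□□
□□□■■■□
■□□■■□■
□■□□□■□
k=16  ■□□□□□□
□■■■□□□
□□□□□■□
■□■■□□■
■□□□■■■
k=17  ■□■■■■□
□■■□□□□
■□□□■□■
■■□■□□□
□□□■■■□

16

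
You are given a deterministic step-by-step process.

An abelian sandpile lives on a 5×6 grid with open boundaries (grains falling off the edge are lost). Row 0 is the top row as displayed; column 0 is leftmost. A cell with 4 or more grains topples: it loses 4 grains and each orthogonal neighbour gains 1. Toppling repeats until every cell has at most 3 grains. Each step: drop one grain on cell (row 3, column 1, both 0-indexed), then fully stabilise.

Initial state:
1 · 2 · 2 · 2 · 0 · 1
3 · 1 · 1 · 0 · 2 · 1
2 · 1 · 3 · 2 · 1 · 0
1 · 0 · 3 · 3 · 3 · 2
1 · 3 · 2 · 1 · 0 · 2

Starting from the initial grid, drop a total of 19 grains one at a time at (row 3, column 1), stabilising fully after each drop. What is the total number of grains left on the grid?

52

[0] 1 · 2 · 2 · 2 · 0 · 1
3 · 1 · 1 · 0 · 2 · 1
2 · 1 · 3 · 2 · 1 · 0
1 · 0 · 3 · 3 · 3 · 2
1 · 3 · 2 · 1 · 0 · 2
[1] 1 · 2 · 2 · 2 · 0 · 1
3 · 1 · 1 · 0 · 2 · 1
2 · 1 · 3 · 2 · 1 · 0
1 · 1 · 3 · 3 · 3 · 2
1 · 3 · 2 · 1 · 0 · 2
[2] 1 · 2 · 2 · 2 · 0 · 1
3 · 1 · 1 · 0 · 2 · 1
2 · 1 · 3 · 2 · 1 · 0
1 · 2 · 3 · 3 · 3 · 2
1 · 3 · 2 · 1 · 0 · 2
[3] 1 · 2 · 2 · 2 · 0 · 1
3 · 1 · 1 · 0 · 2 · 1
2 · 1 · 3 · 2 · 1 · 0
1 · 3 · 3 · 3 · 3 · 2
1 · 3 · 2 · 1 · 0 · 2
[4] 1 · 2 · 2 · 2 · 0 · 1
3 · 1 · 2 · 1 · 2 · 1
2 · 3 · 1 · 0 · 3 · 0
2 · 2 · 3 · 2 · 0 · 3
2 · 1 · 0 · 3 · 1 · 2
[5] 1 · 2 · 2 · 2 · 0 · 1
3 · 1 · 2 · 1 · 2 · 1
2 · 3 · 1 · 0 · 3 · 0
2 · 3 · 3 · 2 · 0 · 3
2 · 1 · 0 · 3 · 1 · 2
[6] 1 · 2 · 2 · 2 · 0 · 1
3 · 2 · 2 · 1 · 2 · 1
3 · 0 · 3 · 0 · 3 · 0
3 · 2 · 0 · 3 · 0 · 3
2 · 2 · 1 · 3 · 1 · 2
[7] 1 · 2 · 2 · 2 · 0 · 1
3 · 2 · 2 · 1 · 2 · 1
3 · 0 · 3 · 0 · 3 · 0
3 · 3 · 0 · 3 · 0 · 3
2 · 2 · 1 · 3 · 1 · 2
[8] 2 · 2 · 2 · 2 · 0 · 1
0 · 3 · 2 · 1 · 2 · 1
1 · 2 · 3 · 0 · 3 · 0
1 · 1 · 1 · 3 · 0 · 3
3 · 3 · 1 · 3 · 1 · 2
[9] 2 · 2 · 2 · 2 · 0 · 1
0 · 3 · 2 · 1 · 2 · 1
1 · 2 · 3 · 0 · 3 · 0
1 · 2 · 1 · 3 · 0 · 3
3 · 3 · 1 · 3 · 1 · 2
[10] 2 · 2 · 2 · 2 · 0 · 1
0 · 3 · 2 · 1 · 2 · 1
1 · 2 · 3 · 0 · 3 · 0
1 · 3 · 1 · 3 · 0 · 3
3 · 3 · 1 · 3 · 1 · 2
[11] 2 · 2 · 2 · 2 · 0 · 1
0 · 3 · 2 · 1 · 2 · 1
1 · 3 · 3 · 0 · 3 · 0
3 · 1 · 2 · 3 · 0 · 3
0 · 1 · 2 · 3 · 1 · 2
[12] 2 · 2 · 2 · 2 · 0 · 1
0 · 3 · 2 · 1 · 2 · 1
1 · 3 · 3 · 0 · 3 · 0
3 · 2 · 2 · 3 · 0 · 3
0 · 1 · 2 · 3 · 1 · 2
[13] 2 · 2 · 2 · 2 · 0 · 1
0 · 3 · 2 · 1 · 2 · 1
1 · 3 · 3 · 0 · 3 · 0
3 · 3 · 2 · 3 · 0 · 3
0 · 1 · 2 · 3 · 1 · 2
[14] 2 · 3 · 3 · 2 · 0 · 1
1 · 1 · 0 · 2 · 2 · 1
3 · 2 · 2 · 2 · 3 · 0
0 · 3 · 2 · 1 · 1 · 3
1 · 3 · 0 · 1 · 2 · 2
[15] 2 · 3 · 3 · 2 · 0 · 1
1 · 1 · 0 · 2 · 2 · 1
3 · 3 · 2 · 2 · 3 · 0
1 · 1 · 3 · 1 · 1 · 3
2 · 0 · 1 · 1 · 2 · 2
[16] 2 · 3 · 3 · 2 · 0 · 1
1 · 1 · 0 · 2 · 2 · 1
3 · 3 · 2 · 2 · 3 · 0
1 · 2 · 3 · 1 · 1 · 3
2 · 0 · 1 · 1 · 2 · 2
[17] 2 · 3 · 3 · 2 · 0 · 1
1 · 1 · 0 · 2 · 2 · 1
3 · 3 · 2 · 2 · 3 · 0
1 · 3 · 3 · 1 · 1 · 3
2 · 0 · 1 · 1 · 2 · 2
[18] 2 · 3 · 3 · 2 · 0 · 1
2 · 2 · 1 · 2 · 2 · 1
0 · 2 · 0 · 3 · 3 · 0
3 · 2 · 1 · 2 · 1 · 3
2 · 1 · 2 · 1 · 2 · 2
[19] 2 · 3 · 3 · 2 · 0 · 1
2 · 2 · 1 · 2 · 2 · 1
0 · 2 · 0 · 3 · 3 · 0
3 · 3 · 1 · 2 · 1 · 3
2 · 1 · 2 · 1 · 2 · 2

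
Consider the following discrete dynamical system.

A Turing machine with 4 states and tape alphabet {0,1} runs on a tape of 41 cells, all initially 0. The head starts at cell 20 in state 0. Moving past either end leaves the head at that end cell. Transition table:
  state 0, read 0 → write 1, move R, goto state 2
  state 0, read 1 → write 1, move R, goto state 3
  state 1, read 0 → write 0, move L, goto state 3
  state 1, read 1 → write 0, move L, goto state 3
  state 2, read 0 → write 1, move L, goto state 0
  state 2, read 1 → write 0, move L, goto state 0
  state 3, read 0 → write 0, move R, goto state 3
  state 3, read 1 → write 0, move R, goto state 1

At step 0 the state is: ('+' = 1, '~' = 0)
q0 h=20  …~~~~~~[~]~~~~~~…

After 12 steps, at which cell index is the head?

28

t=0: q0 h=20  …~~~~~~[~]~~~~~~…
t=1: q2 h=21  …~~~~~+[~]~~~~~~…
t=2: q0 h=20  …~~~~~~[+]+~~~~~…
t=3: q3 h=21  …~~~~~+[+]~~~~~~…
t=4: q1 h=22  …~~~~+~[~]~~~~~~…
t=5: q3 h=21  …~~~~~+[~]~~~~~~…
t=6: q3 h=22  …~~~~+~[~]~~~~~~…
t=7: q3 h=23  …~~~+~~[~]~~~~~~…
t=8: q3 h=24  …~~+~~~[~]~~~~~~…
t=9: q3 h=25  …~+~~~~[~]~~~~~~…
t=10: q3 h=26  …+~~~~~[~]~~~~~~…
t=11: q3 h=27  …~~~~~~[~]~~~~~~…
t=12: q3 h=28  …~~~~~~[~]~~~~~~…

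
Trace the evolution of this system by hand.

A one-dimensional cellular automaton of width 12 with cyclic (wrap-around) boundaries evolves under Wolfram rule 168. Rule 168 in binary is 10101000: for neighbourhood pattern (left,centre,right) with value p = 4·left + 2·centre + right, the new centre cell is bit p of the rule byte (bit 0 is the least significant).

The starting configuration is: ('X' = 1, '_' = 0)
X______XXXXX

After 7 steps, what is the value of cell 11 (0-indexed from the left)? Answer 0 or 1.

0

t=0: X______XXXXX
t=1: _______XXXXX
t=2: _______XXXX_
t=3: _______XXX__
t=4: _______XX___
t=5: _______X____
t=6: ____________
t=7: ____________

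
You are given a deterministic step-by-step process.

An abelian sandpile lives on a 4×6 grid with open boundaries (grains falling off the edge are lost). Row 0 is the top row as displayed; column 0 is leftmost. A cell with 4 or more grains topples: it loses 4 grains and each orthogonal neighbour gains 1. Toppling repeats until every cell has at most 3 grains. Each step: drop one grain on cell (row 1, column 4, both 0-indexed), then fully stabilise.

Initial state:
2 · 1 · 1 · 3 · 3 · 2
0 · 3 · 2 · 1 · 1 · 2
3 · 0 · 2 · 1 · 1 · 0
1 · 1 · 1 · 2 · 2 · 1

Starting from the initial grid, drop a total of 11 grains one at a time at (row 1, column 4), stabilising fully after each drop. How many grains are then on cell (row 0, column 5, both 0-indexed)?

1

gen 0: 2 · 1 · 1 · 3 · 3 · 2
0 · 3 · 2 · 1 · 1 · 2
3 · 0 · 2 · 1 · 1 · 0
1 · 1 · 1 · 2 · 2 · 1
gen 1: 2 · 1 · 1 · 3 · 3 · 2
0 · 3 · 2 · 1 · 2 · 2
3 · 0 · 2 · 1 · 1 · 0
1 · 1 · 1 · 2 · 2 · 1
gen 2: 2 · 1 · 1 · 3 · 3 · 2
0 · 3 · 2 · 1 · 3 · 2
3 · 0 · 2 · 1 · 1 · 0
1 · 1 · 1 · 2 · 2 · 1
gen 3: 2 · 1 · 2 · 0 · 1 · 3
0 · 3 · 2 · 3 · 1 · 3
3 · 0 · 2 · 1 · 2 · 0
1 · 1 · 1 · 2 · 2 · 1
gen 4: 2 · 1 · 2 · 0 · 1 · 3
0 · 3 · 2 · 3 · 2 · 3
3 · 0 · 2 · 1 · 2 · 0
1 · 1 · 1 · 2 · 2 · 1
gen 5: 2 · 1 · 2 · 0 · 1 · 3
0 · 3 · 2 · 3 · 3 · 3
3 · 0 · 2 · 1 · 2 · 0
1 · 1 · 1 · 2 · 2 · 1
gen 6: 2 · 1 · 2 · 1 · 3 · 0
0 · 3 · 3 · 0 · 2 · 1
3 · 0 · 2 · 2 · 3 · 1
1 · 1 · 1 · 2 · 2 · 1
gen 7: 2 · 1 · 2 · 1 · 3 · 0
0 · 3 · 3 · 0 · 3 · 1
3 · 0 · 2 · 2 · 3 · 1
1 · 1 · 1 · 2 · 2 · 1
gen 8: 2 · 1 · 2 · 2 · 0 · 1
0 · 3 · 3 · 1 · 2 · 2
3 · 0 · 2 · 3 · 0 · 2
1 · 1 · 1 · 2 · 3 · 1
gen 9: 2 · 1 · 2 · 2 · 0 · 1
0 · 3 · 3 · 1 · 3 · 2
3 · 0 · 2 · 3 · 0 · 2
1 · 1 · 1 · 2 · 3 · 1
gen 10: 2 · 1 · 2 · 2 · 1 · 1
0 · 3 · 3 · 2 · 0 · 3
3 · 0 · 2 · 3 · 1 · 2
1 · 1 · 1 · 2 · 3 · 1
gen 11: 2 · 1 · 2 · 2 · 1 · 1
0 · 3 · 3 · 2 · 1 · 3
3 · 0 · 2 · 3 · 1 · 2
1 · 1 · 1 · 2 · 3 · 1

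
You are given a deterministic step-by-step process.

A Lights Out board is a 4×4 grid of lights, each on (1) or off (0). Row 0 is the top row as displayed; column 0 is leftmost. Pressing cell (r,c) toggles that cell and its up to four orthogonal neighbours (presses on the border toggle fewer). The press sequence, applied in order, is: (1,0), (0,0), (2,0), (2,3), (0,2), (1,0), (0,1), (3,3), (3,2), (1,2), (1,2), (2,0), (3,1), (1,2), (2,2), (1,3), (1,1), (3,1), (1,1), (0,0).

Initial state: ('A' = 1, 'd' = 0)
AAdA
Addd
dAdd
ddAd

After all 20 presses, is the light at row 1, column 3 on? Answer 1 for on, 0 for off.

1

gen 0: AAdA
Addd
dAdd
ddAd
gen 1: dAdA
dAdd
AAdd
ddAd
gen 2: AddA
AAdd
AAdd
ddAd
gen 3: AddA
dAdd
dddd
AdAd
gen 4: AddA
dAdA
ddAA
AdAA
gen 5: AAAd
dAAA
ddAA
AdAA
gen 6: dAAd
AdAA
AdAA
AdAA
gen 7: Addd
AAAA
AdAA
AdAA
gen 8: Addd
AAAA
AdAd
Addd
gen 9: Addd
AAAA
Addd
AAAA
gen 10: AdAd
Addd
AdAd
AAAA
gen 11: Addd
AAAA
Addd
AAAA
gen 12: Addd
dAAA
dAdd
dAAA
gen 13: Addd
dAAA
dddd
AddA
gen 14: AdAd
dddd
ddAd
AddA
gen 15: AdAd
ddAd
dAdA
AdAA
gen 16: AdAA
dddA
dAdd
AdAA
gen 17: AAAA
AAAA
dddd
AdAA
gen 18: AAAA
AAAA
dAdd
dAdA
gen 19: AdAA
dddA
dddd
dAdA
gen 20: dAAA
AddA
dddd
dAdA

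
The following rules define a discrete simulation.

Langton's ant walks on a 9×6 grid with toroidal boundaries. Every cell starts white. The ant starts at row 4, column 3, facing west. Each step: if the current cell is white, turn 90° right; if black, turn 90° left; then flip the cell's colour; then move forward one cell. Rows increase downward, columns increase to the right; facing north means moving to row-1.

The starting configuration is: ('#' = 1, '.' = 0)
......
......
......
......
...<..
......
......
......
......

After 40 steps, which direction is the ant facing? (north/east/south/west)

step 0: ......
......
......
......
...<..
......
......
......
......
step 1: ......
......
......
...^..
...#..
......
......
......
......
step 2: ......
......
......
...#>.
...#..
......
......
......
......
step 3: ......
......
......
...##.
...#v.
......
......
......
......
step 4: ......
......
......
...##.
...<#.
......
......
......
......
step 5: ......
......
......
...##.
....#.
...v..
......
......
......
step 6: ......
......
......
...##.
....#.
..<#..
......
......
......
step 7: ......
......
......
...##.
..^.#.
..##..
......
......
......
step 8: ......
......
......
...##.
..#>#.
..##..
......
......
......
step 9: ......
......
......
...##.
..###.
..#v..
......
......
......
step 10: ......
......
......
...##.
..###.
..#.>.
......
......
......
step 11: ......
......
......
...##.
..###.
..#.#.
....v.
......
......
step 12: ......
......
......
...##.
..###.
..#.#.
...<#.
......
......
step 13: ......
......
......
...##.
..###.
..#^#.
...##.
......
......
step 14: ......
......
......
...##.
..###.
..##>.
...##.
......
......
step 15: ......
......
......
...##.
..##^.
..##..
...##.
......
......
step 16: ......
......
......
...##.
..#<..
..##..
...##.
......
......
step 17: ......
......
......
...##.
..#...
..#v..
...##.
......
......
step 18: ......
......
......
...##.
..#...
..#.>.
...##.
......
......
step 19: ......
......
......
...##.
..#...
..#.#.
...#v.
......
......
step 20: ......
......
......
...##.
..#...
..#.#.
...#.>
......
......
step 21: ......
......
......
...##.
..#...
..#.#.
...#.#
.....v
......
step 22: ......
......
......
...##.
..#...
..#.#.
...#.#
....<#
......
step 23: ......
......
......
...##.
..#...
..#.#.
...#^#
....##
......
step 24: ......
......
......
...##.
..#...
..#.#.
...##>
....##
......
step 25: ......
......
......
...##.
..#...
..#.#^
...##.
....##
......
step 26: ......
......
......
...##.
..#...
>.#.##
...##.
....##
......
step 27: ......
......
......
...##.
..#...
#.#.##
v..##.
....##
......
step 28: ......
......
......
...##.
..#...
#.#.##
#..##<
....##
......
step 29: ......
......
......
...##.
..#...
#.#.#^
#..###
....##
......
step 30: ......
......
......
...##.
..#...
#.#.<.
#..###
....##
......
step 31: ......
......
......
...##.
..#...
#.#...
#..#v#
....##
......
step 32: ......
......
......
...##.
..#...
#.#...
#..#.>
....##
......
step 33: ......
......
......
...##.
..#...
#.#..^
#..#..
....##
......
step 34: ......
......
......
...##.
..#...
>.#..#
#..#..
....##
......
step 35: ......
......
......
...##.
^.#...
..#..#
#..#..
....##
......
step 36: ......
......
......
...##.
#>#...
..#..#
#..#..
....##
......
step 37: ......
......
......
...##.
###...
.v#..#
#..#..
....##
......
step 38: ......
......
......
...##.
###...
<##..#
#..#..
....##
......
step 39: ......
......
......
...##.
^##...
###..#
#..#..
....##
......
step 40: ......
......
......
...##.
.##..<
###..#
#..#..
....##
......

west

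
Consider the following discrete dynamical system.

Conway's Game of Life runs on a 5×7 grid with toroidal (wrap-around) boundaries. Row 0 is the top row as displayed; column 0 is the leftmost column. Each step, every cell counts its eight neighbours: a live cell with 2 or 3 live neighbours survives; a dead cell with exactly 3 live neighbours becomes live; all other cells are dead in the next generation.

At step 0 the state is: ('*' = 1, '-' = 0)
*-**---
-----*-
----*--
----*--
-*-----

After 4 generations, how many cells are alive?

2

gen 0: *-**---
-----*-
----*--
----*--
-*-----
gen 1: -**----
---**--
----**-
-------
-***---
gen 2: -*--*--
--****-
---***-
--***--
-*-*---
gen 3: -*---*-
--*----
-------
-----*-
-*-----
gen 4: -**----
-------
-------
-------
-------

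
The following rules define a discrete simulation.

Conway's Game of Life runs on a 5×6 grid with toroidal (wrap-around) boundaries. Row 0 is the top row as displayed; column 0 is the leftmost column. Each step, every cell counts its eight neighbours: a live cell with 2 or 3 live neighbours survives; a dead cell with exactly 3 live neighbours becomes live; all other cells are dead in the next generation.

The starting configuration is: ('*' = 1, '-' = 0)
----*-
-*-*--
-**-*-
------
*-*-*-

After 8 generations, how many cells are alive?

9

gen 0: ----*-
-*-*--
-**-*-
------
*-*-*-
gen 1: -**-**
-*-**-
-***--
--*--*
---*-*
gen 2: -*---*
-----*
**----
**----
-*-*-*
gen 3: --*--*
-*---*
-*---*
-----*
-*--**
gen 4: -**--*
-**-**
----**
-----*
----**
gen 5: -**---
-**---
---*--
*-----
----**
gen 6: ****--
-*-*--
-**---
----**
**---*
gen 7: ---***
---*--
*****-
--*-**
---*--
gen 8: --**--
**----
**----
*----*
--*---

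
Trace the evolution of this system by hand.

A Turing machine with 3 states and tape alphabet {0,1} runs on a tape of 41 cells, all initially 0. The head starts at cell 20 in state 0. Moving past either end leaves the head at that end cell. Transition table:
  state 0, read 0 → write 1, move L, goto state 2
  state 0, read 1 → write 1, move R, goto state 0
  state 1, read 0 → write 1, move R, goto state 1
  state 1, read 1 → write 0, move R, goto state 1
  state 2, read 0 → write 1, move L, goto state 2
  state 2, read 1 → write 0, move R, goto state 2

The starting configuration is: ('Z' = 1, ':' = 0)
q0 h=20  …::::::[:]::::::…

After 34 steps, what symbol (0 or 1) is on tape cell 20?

1

0) q0 h=20  …::::::[:]::::::…
1) q2 h=19  …::::::[:]Z:::::…
2) q2 h=18  …::::::[:]ZZ::::…
3) q2 h=17  …::::::[:]ZZZ:::…
4) q2 h=16  …::::::[:]ZZZZ::…
5) q2 h=15  …::::::[:]ZZZZZ:…
6) q2 h=14  …::::::[:]ZZZZZZ…
7) q2 h=13  …::::::[:]ZZZZZZ…
8) q2 h=12  …::::::[:]ZZZZZZ…
9) q2 h=11  …::::::[:]ZZZZZZ…
10) q2 h=10  …::::::[:]ZZZZZZ…
11) q2 h= 9  …::::::[:]ZZZZZZ…
12) q2 h= 8  …::::::[:]ZZZZZZ…
13) q2 h= 7  …::::::[:]ZZZZZZ…
14) q2 h= 6  |::::::[:]ZZZZZZ…
15) q2 h= 5  |:::::[:]ZZZZZZ…
16) q2 h= 4  |::::[:]ZZZZZZ…
17) q2 h= 3  |:::[:]ZZZZZZ…
18) q2 h= 2  |::[:]ZZZZZZ…
19) q2 h= 1  |:[:]ZZZZZZ…
20) q2 h= 0  |[:]ZZZZZZ…
21) q2 h= 0  |[Z]ZZZZZZ…
22) q2 h= 1  |:[Z]ZZZZZZ…
23) q2 h= 2  |::[Z]ZZZZZZ…
24) q2 h= 3  |:::[Z]ZZZZZZ…
25) q2 h= 4  |::::[Z]ZZZZZZ…
26) q2 h= 5  |:::::[Z]ZZZZZZ…
27) q2 h= 6  |::::::[Z]ZZZZZZ…
28) q2 h= 7  …::::::[Z]ZZZZZZ…
29) q2 h= 8  …::::::[Z]ZZZZZZ…
30) q2 h= 9  …::::::[Z]ZZZZZZ…
31) q2 h=10  …::::::[Z]ZZZZZZ…
32) q2 h=11  …::::::[Z]ZZZZZZ…
33) q2 h=12  …::::::[Z]ZZZZZZ…
34) q2 h=13  …::::::[Z]ZZZZZZ…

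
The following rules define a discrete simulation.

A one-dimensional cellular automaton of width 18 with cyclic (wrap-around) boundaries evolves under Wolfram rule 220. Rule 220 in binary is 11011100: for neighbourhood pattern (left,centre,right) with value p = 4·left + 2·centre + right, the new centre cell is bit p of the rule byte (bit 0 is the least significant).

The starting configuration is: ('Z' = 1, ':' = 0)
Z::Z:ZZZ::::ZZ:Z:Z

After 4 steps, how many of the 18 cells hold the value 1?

13

step 0: Z::Z:ZZZ::::ZZ:Z:Z
step 1: ZZ:Z:ZZZZ:::ZZ:Z:Z
step 2: ZZ:Z:ZZZZZ::ZZ:Z:Z
step 3: ZZ:Z:ZZZZZZ:ZZ:Z:Z
step 4: ZZ:Z:ZZZZZZ:ZZ:Z:Z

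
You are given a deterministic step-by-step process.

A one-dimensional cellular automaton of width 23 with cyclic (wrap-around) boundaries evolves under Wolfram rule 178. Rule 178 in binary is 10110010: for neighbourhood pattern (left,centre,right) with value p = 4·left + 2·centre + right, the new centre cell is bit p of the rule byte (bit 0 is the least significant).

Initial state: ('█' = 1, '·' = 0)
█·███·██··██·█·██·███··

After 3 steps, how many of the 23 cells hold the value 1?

11

gen 0: █·███·██··██·█·██·███··
gen 1: ·█·█·█··██··█·█··█·█·██
gen 2: █·█·█·██··██·█·██·█·█··
gen 3: ·█·█·█··██··█·█··█·█·██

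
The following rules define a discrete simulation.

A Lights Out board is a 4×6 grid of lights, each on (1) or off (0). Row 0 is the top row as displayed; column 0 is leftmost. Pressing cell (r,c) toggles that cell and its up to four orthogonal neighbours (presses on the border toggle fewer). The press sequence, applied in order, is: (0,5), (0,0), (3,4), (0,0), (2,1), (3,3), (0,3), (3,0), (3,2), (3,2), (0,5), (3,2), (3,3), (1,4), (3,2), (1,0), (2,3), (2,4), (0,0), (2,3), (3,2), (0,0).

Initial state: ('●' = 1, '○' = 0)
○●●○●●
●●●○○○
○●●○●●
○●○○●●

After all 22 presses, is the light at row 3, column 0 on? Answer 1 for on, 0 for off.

1

[0] ○●●○●●
●●●○○○
○●●○●●
○●○○●●
[1] ○●●○○○
●●●○○●
○●●○●●
○●○○●●
[2] ●○●○○○
○●●○○●
○●●○●●
○●○○●●
[3] ●○●○○○
○●●○○●
○●●○○●
○●○●○○
[4] ○●●○○○
●●●○○●
○●●○○●
○●○●○○
[5] ○●●○○○
●○●○○●
●○○○○●
○○○●○○
[6] ○●●○○○
●○●○○●
●○○●○●
○○●○●○
[7] ○●○●●○
●○●●○●
●○○●○●
○○●○●○
[8] ○●○●●○
●○●●○●
○○○●○●
●●●○●○
[9] ○●○●●○
●○●●○●
○○●●○●
●○○●●○
[10] ○●○●●○
●○●●○●
○○○●○●
●●●○●○
[11] ○●○●○●
●○●●○○
○○○●○●
●●●○●○
[12] ○●○●○●
●○●●○○
○○●●○●
●○○●●○
[13] ○●○●○●
●○●●○○
○○●○○●
●○●○○○
[14] ○●○●●●
●○●○●●
○○●○●●
●○●○○○
[15] ○●○●●●
●○●○●●
○○○○●●
●●○●○○
[16] ●●○●●●
○●●○●●
●○○○●●
●●○●○○
[17] ●●○●●●
○●●●●●
●○●●○●
●●○○○○
[18] ●●○●●●
○●●●○●
●○●○●○
●●○○●○
[19] ○○○●●●
●●●●○●
●○●○●○
●●○○●○
[20] ○○○●●●
●●●○○●
●○○●○○
●●○●●○
[21] ○○○●●●
●●●○○●
●○●●○○
●○●○●○
[22] ●●○●●●
○●●○○●
●○●●○○
●○●○●○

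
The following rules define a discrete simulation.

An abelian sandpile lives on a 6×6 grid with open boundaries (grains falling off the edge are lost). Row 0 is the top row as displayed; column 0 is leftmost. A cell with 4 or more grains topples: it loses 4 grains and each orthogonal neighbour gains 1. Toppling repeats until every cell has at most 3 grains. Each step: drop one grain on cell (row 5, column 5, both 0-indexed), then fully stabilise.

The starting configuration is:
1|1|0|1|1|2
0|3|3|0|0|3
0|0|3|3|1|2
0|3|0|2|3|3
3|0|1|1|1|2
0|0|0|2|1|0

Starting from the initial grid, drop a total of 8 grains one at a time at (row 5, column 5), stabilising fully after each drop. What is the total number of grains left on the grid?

gen 0: 1|1|0|1|1|2
0|3|3|0|0|3
0|0|3|3|1|2
0|3|0|2|3|3
3|0|1|1|1|2
0|0|0|2|1|0
gen 1: 1|1|0|1|1|2
0|3|3|0|0|3
0|0|3|3|1|2
0|3|0|2|3|3
3|0|1|1|1|2
0|0|0|2|1|1
gen 2: 1|1|0|1|1|2
0|3|3|0|0|3
0|0|3|3|1|2
0|3|0|2|3|3
3|0|1|1|1|2
0|0|0|2|1|2
gen 3: 1|1|0|1|1|2
0|3|3|0|0|3
0|0|3|3|1|2
0|3|0|2|3|3
3|0|1|1|1|2
0|0|0|2|1|3
gen 4: 1|1|0|1|1|2
0|3|3|0|0|3
0|0|3|3|1|2
0|3|0|2|3|3
3|0|1|1|1|3
0|0|0|2|2|0
gen 5: 1|1|0|1|1|2
0|3|3|0|0|3
0|0|3|3|1|2
0|3|0|2|3|3
3|0|1|1|1|3
0|0|0|2|2|1
gen 6: 1|1|0|1|1|2
0|3|3|0|0|3
0|0|3|3|1|2
0|3|0|2|3|3
3|0|1|1|1|3
0|0|0|2|2|2
gen 7: 1|1|0|1|1|2
0|3|3|0|0|3
0|0|3|3|1|2
0|3|0|2|3|3
3|0|1|1|1|3
0|0|0|2|2|3
gen 8: 1|1|0|1|1|2
0|3|3|0|0|3
0|0|3|3|2|3
0|3|0|3|0|1
3|0|1|1|3|1
0|0|0|2|3|1

48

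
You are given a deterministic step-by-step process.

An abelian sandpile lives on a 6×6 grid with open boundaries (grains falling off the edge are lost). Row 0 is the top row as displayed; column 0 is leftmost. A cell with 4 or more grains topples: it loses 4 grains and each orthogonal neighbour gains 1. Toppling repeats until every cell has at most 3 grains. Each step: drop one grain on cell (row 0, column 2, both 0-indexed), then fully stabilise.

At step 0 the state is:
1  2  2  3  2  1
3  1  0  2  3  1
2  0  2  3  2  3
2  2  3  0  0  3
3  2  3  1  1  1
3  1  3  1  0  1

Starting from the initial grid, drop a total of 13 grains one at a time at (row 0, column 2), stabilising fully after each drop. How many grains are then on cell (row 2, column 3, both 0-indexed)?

0) 1  2  2  3  2  1
3  1  0  2  3  1
2  0  2  3  2  3
2  2  3  0  0  3
3  2  3  1  1  1
3  1  3  1  0  1
1) 1  2  3  3  2  1
3  1  0  2  3  1
2  0  2  3  2  3
2  2  3  0  0  3
3  2  3  1  1  1
3  1  3  1  0  1
2) 1  3  1  0  3  1
3  1  1  3  3  1
2  0  2  3  2  3
2  2  3  0  0  3
3  2  3  1  1  1
3  1  3  1  0  1
3) 1  3  2  0  3  1
3  1  1  3  3  1
2  0  2  3  2  3
2  2  3  0  0  3
3  2  3  1  1  1
3  1  3  1  0  1
4) 1  3  3  0  3  1
3  1  1  3  3  1
2  0  2  3  2  3
2  2  3  0  0  3
3  2  3  1  1  1
3  1  3  1  0  1
5) 2  0  1  1  3  1
3  2  2  3  3  1
2  0  2  3  2  3
2  2  3  0  0  3
3  2  3  1  1  1
3  1  3  1  0  1
6) 2  0  2  1  3  1
3  2  2  3  3  1
2  0  2  3  2  3
2  2  3  0  0  3
3  2  3  1  1  1
3  1  3  1  0  1
7) 2  0  3  1  3  1
3  2  2  3  3  1
2  0  2  3  2  3
2  2  3  0  0  3
3  2  3  1  1  1
3  1  3  1  0  1
8) 2  1  0  2  3  1
3  2  3  3  3  1
2  0  2  3  2  3
2  2  3  0  0  3
3  2  3  1  1  1
3  1  3  1  0  1
9) 2  1  1  2  3  1
3  2  3  3  3  1
2  0  2  3  2  3
2  2  3  0  0  3
3  2  3  1  1  1
3  1  3  1  0  1
10) 2  1  2  2  3  1
3  2  3  3  3  1
2  0  2  3  2  3
2  2  3  0  0  3
3  2  3  1  1  1
3  1  3  1  0  1
11) 2  1  3  2  3  1
3  2  3  3  3  1
2  0  2  3  2  3
2  2  3  0  0  3
3  2  3  1  1  1
3  1  3  1  0  1
12) 2  2  2  1  1  2
3  3  2  3  2  3
2  1  1  2  1  1
2  3  1  2  2  0
3  3  1  2  1  2
3  2  0  2  0  1
13) 2  2  3  1  1  2
3  3  2  3  2  3
2  1  1  2  1  1
2  3  1  2  2  0
3  3  1  2  1  2
3  2  0  2  0  1

2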